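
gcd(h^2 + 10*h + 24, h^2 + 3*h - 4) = h + 4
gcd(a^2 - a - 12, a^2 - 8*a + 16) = a - 4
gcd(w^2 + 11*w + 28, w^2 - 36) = 1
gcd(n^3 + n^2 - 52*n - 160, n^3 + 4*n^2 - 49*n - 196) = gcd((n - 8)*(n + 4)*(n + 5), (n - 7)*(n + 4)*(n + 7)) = n + 4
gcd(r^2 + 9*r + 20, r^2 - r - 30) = r + 5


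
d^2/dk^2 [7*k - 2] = 0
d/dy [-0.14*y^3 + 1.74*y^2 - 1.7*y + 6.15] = -0.42*y^2 + 3.48*y - 1.7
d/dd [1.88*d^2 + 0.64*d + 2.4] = 3.76*d + 0.64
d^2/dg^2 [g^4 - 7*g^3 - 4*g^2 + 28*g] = 12*g^2 - 42*g - 8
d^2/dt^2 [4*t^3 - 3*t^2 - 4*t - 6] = 24*t - 6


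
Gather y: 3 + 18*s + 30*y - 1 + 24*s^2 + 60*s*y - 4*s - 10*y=24*s^2 + 14*s + y*(60*s + 20) + 2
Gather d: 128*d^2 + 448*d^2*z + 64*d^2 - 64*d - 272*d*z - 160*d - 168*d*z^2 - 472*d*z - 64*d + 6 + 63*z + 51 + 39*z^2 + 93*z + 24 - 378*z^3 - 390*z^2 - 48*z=d^2*(448*z + 192) + d*(-168*z^2 - 744*z - 288) - 378*z^3 - 351*z^2 + 108*z + 81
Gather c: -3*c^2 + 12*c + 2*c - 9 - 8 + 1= -3*c^2 + 14*c - 16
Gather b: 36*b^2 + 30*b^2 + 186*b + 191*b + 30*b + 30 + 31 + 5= 66*b^2 + 407*b + 66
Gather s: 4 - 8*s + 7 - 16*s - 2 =9 - 24*s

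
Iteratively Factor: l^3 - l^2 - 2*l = (l - 2)*(l^2 + l) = (l - 2)*(l + 1)*(l)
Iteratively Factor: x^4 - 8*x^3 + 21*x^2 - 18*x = (x - 2)*(x^3 - 6*x^2 + 9*x) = (x - 3)*(x - 2)*(x^2 - 3*x) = x*(x - 3)*(x - 2)*(x - 3)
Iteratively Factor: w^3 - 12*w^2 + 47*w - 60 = (w - 3)*(w^2 - 9*w + 20) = (w - 4)*(w - 3)*(w - 5)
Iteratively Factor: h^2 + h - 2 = (h - 1)*(h + 2)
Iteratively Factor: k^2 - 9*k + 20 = (k - 5)*(k - 4)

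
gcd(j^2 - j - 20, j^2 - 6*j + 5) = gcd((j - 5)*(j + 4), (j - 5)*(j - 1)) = j - 5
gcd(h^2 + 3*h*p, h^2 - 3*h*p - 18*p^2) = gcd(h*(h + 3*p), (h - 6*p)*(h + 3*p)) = h + 3*p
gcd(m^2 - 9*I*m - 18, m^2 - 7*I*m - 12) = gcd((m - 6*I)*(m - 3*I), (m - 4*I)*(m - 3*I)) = m - 3*I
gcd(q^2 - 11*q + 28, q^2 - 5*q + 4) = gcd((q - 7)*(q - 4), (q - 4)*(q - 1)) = q - 4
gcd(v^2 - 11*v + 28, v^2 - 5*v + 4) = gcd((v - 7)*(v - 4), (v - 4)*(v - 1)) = v - 4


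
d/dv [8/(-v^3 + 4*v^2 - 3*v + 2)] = 8*(3*v^2 - 8*v + 3)/(v^3 - 4*v^2 + 3*v - 2)^2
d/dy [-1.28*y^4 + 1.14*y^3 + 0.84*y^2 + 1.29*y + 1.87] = -5.12*y^3 + 3.42*y^2 + 1.68*y + 1.29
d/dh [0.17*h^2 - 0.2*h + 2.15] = 0.34*h - 0.2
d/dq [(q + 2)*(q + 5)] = 2*q + 7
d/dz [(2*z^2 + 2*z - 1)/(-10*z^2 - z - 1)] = 3*(6*z^2 - 8*z - 1)/(100*z^4 + 20*z^3 + 21*z^2 + 2*z + 1)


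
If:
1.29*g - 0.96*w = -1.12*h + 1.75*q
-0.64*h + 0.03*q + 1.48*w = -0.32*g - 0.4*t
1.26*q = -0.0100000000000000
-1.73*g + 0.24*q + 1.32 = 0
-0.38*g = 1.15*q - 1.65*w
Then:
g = 0.76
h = -0.74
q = -0.01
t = -2.43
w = 0.17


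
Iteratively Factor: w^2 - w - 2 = (w + 1)*(w - 2)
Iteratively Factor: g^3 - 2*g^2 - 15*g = (g + 3)*(g^2 - 5*g) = (g - 5)*(g + 3)*(g)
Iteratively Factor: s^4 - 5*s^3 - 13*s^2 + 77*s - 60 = (s + 4)*(s^3 - 9*s^2 + 23*s - 15) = (s - 5)*(s + 4)*(s^2 - 4*s + 3) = (s - 5)*(s - 3)*(s + 4)*(s - 1)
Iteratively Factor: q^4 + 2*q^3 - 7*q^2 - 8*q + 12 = (q + 2)*(q^3 - 7*q + 6) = (q - 2)*(q + 2)*(q^2 + 2*q - 3) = (q - 2)*(q - 1)*(q + 2)*(q + 3)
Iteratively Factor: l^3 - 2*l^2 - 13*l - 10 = (l + 1)*(l^2 - 3*l - 10) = (l - 5)*(l + 1)*(l + 2)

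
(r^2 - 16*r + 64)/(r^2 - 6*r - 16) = (r - 8)/(r + 2)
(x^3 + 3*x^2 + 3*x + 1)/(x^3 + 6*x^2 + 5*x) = (x^2 + 2*x + 1)/(x*(x + 5))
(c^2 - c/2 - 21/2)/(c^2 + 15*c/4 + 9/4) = 2*(2*c - 7)/(4*c + 3)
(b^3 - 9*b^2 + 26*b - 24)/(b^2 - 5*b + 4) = (b^2 - 5*b + 6)/(b - 1)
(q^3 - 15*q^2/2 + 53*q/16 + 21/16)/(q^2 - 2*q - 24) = (-16*q^3 + 120*q^2 - 53*q - 21)/(16*(-q^2 + 2*q + 24))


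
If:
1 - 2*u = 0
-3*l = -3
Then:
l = 1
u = 1/2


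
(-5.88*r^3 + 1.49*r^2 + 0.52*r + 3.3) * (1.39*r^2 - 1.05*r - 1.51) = -8.1732*r^5 + 8.2451*r^4 + 8.0371*r^3 + 1.7911*r^2 - 4.2502*r - 4.983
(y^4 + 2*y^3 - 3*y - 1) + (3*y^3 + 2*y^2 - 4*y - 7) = y^4 + 5*y^3 + 2*y^2 - 7*y - 8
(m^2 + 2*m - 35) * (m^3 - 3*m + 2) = m^5 + 2*m^4 - 38*m^3 - 4*m^2 + 109*m - 70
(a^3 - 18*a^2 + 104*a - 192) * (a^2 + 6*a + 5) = a^5 - 12*a^4 + a^3 + 342*a^2 - 632*a - 960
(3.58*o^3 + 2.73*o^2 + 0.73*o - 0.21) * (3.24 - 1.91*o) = -6.8378*o^4 + 6.3849*o^3 + 7.4509*o^2 + 2.7663*o - 0.6804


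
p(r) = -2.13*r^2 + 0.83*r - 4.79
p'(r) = 0.83 - 4.26*r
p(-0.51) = -5.77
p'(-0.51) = 3.00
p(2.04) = -11.96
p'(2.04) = -7.86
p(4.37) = -41.84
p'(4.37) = -17.79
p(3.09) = -22.56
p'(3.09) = -12.33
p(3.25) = -24.59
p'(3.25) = -13.02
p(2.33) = -14.42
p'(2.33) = -9.10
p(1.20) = -6.86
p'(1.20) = -4.28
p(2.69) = -17.97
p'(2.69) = -10.63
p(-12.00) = -321.47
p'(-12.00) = 51.95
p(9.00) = -169.85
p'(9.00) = -37.51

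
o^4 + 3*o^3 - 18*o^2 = o^2*(o - 3)*(o + 6)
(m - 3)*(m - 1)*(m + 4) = m^3 - 13*m + 12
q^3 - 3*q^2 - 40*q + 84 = (q - 7)*(q - 2)*(q + 6)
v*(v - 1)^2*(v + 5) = v^4 + 3*v^3 - 9*v^2 + 5*v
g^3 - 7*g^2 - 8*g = g*(g - 8)*(g + 1)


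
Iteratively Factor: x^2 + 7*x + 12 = (x + 4)*(x + 3)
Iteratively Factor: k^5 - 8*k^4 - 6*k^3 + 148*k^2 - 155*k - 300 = (k + 1)*(k^4 - 9*k^3 + 3*k^2 + 145*k - 300) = (k - 5)*(k + 1)*(k^3 - 4*k^2 - 17*k + 60) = (k - 5)*(k + 1)*(k + 4)*(k^2 - 8*k + 15) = (k - 5)*(k - 3)*(k + 1)*(k + 4)*(k - 5)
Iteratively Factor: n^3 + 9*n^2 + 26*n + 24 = (n + 4)*(n^2 + 5*n + 6) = (n + 3)*(n + 4)*(n + 2)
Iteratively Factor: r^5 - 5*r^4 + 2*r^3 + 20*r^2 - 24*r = (r - 2)*(r^4 - 3*r^3 - 4*r^2 + 12*r) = (r - 2)^2*(r^3 - r^2 - 6*r) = (r - 2)^2*(r + 2)*(r^2 - 3*r) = r*(r - 2)^2*(r + 2)*(r - 3)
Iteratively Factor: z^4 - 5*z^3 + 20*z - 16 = (z + 2)*(z^3 - 7*z^2 + 14*z - 8) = (z - 2)*(z + 2)*(z^2 - 5*z + 4) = (z - 2)*(z - 1)*(z + 2)*(z - 4)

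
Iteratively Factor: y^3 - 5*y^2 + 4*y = (y - 1)*(y^2 - 4*y) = y*(y - 1)*(y - 4)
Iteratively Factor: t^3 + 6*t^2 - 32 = (t - 2)*(t^2 + 8*t + 16) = (t - 2)*(t + 4)*(t + 4)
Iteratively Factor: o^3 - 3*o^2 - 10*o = (o - 5)*(o^2 + 2*o) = o*(o - 5)*(o + 2)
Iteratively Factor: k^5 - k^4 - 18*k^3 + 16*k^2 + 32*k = (k - 2)*(k^4 + k^3 - 16*k^2 - 16*k) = (k - 2)*(k + 4)*(k^3 - 3*k^2 - 4*k) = k*(k - 2)*(k + 4)*(k^2 - 3*k - 4) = k*(k - 2)*(k + 1)*(k + 4)*(k - 4)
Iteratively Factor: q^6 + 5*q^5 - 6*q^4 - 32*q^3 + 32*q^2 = (q - 1)*(q^5 + 6*q^4 - 32*q^2) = (q - 1)*(q + 4)*(q^4 + 2*q^3 - 8*q^2) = q*(q - 1)*(q + 4)*(q^3 + 2*q^2 - 8*q) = q*(q - 2)*(q - 1)*(q + 4)*(q^2 + 4*q) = q*(q - 2)*(q - 1)*(q + 4)^2*(q)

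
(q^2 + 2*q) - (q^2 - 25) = 2*q + 25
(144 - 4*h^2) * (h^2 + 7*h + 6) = -4*h^4 - 28*h^3 + 120*h^2 + 1008*h + 864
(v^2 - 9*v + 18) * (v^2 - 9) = v^4 - 9*v^3 + 9*v^2 + 81*v - 162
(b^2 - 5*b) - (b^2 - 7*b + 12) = 2*b - 12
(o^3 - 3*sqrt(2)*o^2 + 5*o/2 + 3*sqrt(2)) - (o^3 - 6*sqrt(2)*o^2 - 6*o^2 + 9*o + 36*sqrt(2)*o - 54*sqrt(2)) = 3*sqrt(2)*o^2 + 6*o^2 - 36*sqrt(2)*o - 13*o/2 + 57*sqrt(2)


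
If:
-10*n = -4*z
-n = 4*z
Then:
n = 0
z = 0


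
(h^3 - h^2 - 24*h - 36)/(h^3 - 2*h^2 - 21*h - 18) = (h + 2)/(h + 1)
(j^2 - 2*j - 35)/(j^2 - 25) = (j - 7)/(j - 5)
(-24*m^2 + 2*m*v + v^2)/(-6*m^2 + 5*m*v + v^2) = (-4*m + v)/(-m + v)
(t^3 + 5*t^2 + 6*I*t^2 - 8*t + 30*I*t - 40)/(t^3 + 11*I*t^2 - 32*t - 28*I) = (t^2 + t*(5 + 4*I) + 20*I)/(t^2 + 9*I*t - 14)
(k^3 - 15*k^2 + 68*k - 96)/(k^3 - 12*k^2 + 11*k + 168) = (k^2 - 7*k + 12)/(k^2 - 4*k - 21)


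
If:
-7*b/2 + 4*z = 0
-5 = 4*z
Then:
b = -10/7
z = -5/4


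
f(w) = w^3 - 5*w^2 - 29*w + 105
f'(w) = 3*w^2 - 10*w - 29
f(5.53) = -39.16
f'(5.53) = 7.44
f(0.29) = 96.19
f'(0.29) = -31.65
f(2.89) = 3.57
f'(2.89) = -32.84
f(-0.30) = 113.22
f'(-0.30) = -25.73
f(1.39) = 57.72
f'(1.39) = -37.10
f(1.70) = 46.16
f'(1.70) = -37.33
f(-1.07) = 129.08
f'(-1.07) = -14.87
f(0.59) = 86.35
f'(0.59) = -33.86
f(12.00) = 765.00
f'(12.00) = 283.00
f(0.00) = 105.00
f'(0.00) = -29.00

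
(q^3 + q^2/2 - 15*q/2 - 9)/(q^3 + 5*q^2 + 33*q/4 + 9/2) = 2*(q - 3)/(2*q + 3)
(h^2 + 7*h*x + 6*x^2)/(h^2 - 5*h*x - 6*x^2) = (-h - 6*x)/(-h + 6*x)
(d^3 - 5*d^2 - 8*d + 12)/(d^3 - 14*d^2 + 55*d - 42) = (d + 2)/(d - 7)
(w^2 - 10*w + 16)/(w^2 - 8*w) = (w - 2)/w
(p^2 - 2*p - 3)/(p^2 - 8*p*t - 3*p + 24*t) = (p + 1)/(p - 8*t)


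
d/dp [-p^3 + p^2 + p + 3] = -3*p^2 + 2*p + 1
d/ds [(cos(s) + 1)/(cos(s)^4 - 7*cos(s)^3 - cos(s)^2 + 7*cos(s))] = (3*sin(s) + 7*sin(s)/cos(s)^2 - 16*tan(s))/((cos(s) - 7)^2*(cos(s) - 1)^2)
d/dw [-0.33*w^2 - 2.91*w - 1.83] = -0.66*w - 2.91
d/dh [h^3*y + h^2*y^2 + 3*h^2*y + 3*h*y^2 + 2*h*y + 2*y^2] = y*(3*h^2 + 2*h*y + 6*h + 3*y + 2)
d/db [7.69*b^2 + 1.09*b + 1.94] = 15.38*b + 1.09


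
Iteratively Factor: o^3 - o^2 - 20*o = (o + 4)*(o^2 - 5*o) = o*(o + 4)*(o - 5)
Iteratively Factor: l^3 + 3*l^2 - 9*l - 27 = (l - 3)*(l^2 + 6*l + 9) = (l - 3)*(l + 3)*(l + 3)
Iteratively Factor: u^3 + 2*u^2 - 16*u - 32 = (u + 2)*(u^2 - 16) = (u + 2)*(u + 4)*(u - 4)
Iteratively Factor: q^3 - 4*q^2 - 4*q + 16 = (q - 2)*(q^2 - 2*q - 8) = (q - 4)*(q - 2)*(q + 2)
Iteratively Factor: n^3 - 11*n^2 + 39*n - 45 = (n - 5)*(n^2 - 6*n + 9) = (n - 5)*(n - 3)*(n - 3)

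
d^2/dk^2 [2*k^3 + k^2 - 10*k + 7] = 12*k + 2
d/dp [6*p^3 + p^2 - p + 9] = 18*p^2 + 2*p - 1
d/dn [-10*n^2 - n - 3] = -20*n - 1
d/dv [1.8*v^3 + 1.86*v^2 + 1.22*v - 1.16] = 5.4*v^2 + 3.72*v + 1.22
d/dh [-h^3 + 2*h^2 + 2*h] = -3*h^2 + 4*h + 2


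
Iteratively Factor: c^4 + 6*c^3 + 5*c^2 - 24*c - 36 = (c + 3)*(c^3 + 3*c^2 - 4*c - 12) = (c + 3)^2*(c^2 - 4) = (c + 2)*(c + 3)^2*(c - 2)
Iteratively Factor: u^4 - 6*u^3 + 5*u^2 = (u - 5)*(u^3 - u^2) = u*(u - 5)*(u^2 - u) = u^2*(u - 5)*(u - 1)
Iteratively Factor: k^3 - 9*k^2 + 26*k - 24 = (k - 2)*(k^2 - 7*k + 12) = (k - 4)*(k - 2)*(k - 3)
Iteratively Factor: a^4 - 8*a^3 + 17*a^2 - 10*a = (a)*(a^3 - 8*a^2 + 17*a - 10) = a*(a - 5)*(a^2 - 3*a + 2) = a*(a - 5)*(a - 1)*(a - 2)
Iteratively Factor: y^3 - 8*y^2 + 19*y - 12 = (y - 3)*(y^2 - 5*y + 4) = (y - 4)*(y - 3)*(y - 1)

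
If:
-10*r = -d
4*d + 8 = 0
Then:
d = -2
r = -1/5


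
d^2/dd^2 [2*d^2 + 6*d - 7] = 4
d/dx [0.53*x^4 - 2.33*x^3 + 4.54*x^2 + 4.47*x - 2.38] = 2.12*x^3 - 6.99*x^2 + 9.08*x + 4.47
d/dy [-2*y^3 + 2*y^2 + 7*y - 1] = -6*y^2 + 4*y + 7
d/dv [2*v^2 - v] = 4*v - 1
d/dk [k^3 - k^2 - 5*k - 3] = 3*k^2 - 2*k - 5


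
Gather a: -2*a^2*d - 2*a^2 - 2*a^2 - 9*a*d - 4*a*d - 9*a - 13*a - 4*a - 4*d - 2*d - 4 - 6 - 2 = a^2*(-2*d - 4) + a*(-13*d - 26) - 6*d - 12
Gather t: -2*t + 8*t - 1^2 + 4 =6*t + 3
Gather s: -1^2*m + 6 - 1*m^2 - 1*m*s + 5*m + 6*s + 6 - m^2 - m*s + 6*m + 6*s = -2*m^2 + 10*m + s*(12 - 2*m) + 12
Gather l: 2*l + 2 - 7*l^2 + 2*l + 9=-7*l^2 + 4*l + 11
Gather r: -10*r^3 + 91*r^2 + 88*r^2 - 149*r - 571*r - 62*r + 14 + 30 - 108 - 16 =-10*r^3 + 179*r^2 - 782*r - 80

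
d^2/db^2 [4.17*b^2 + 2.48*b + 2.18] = 8.34000000000000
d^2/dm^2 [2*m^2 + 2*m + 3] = 4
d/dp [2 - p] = -1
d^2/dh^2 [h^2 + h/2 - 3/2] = 2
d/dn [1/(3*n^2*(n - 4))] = (8/3 - n)/(n^3*(n^2 - 8*n + 16))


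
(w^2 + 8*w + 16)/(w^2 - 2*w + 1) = (w^2 + 8*w + 16)/(w^2 - 2*w + 1)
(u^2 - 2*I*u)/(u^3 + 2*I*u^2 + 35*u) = (u - 2*I)/(u^2 + 2*I*u + 35)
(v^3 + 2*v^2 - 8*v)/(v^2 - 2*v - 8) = v*(-v^2 - 2*v + 8)/(-v^2 + 2*v + 8)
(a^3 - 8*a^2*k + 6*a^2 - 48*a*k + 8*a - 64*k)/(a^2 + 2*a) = a - 8*k + 4 - 32*k/a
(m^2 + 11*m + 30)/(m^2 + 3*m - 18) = (m + 5)/(m - 3)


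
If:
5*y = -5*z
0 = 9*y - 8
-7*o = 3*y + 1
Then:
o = -11/21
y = 8/9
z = -8/9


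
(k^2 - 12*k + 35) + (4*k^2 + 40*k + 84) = 5*k^2 + 28*k + 119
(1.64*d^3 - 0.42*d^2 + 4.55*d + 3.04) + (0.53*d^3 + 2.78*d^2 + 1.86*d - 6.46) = 2.17*d^3 + 2.36*d^2 + 6.41*d - 3.42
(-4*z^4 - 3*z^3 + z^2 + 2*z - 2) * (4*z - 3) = -16*z^5 + 13*z^3 + 5*z^2 - 14*z + 6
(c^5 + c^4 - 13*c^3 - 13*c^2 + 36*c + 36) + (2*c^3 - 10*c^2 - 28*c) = c^5 + c^4 - 11*c^3 - 23*c^2 + 8*c + 36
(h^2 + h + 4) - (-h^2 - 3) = 2*h^2 + h + 7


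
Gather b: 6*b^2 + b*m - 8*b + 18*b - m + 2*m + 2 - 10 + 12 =6*b^2 + b*(m + 10) + m + 4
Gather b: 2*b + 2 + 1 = 2*b + 3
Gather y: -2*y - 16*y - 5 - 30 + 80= 45 - 18*y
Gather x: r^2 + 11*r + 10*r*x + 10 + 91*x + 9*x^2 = r^2 + 11*r + 9*x^2 + x*(10*r + 91) + 10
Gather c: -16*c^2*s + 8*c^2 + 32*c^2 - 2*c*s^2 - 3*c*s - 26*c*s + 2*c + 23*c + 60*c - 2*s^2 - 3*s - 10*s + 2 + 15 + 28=c^2*(40 - 16*s) + c*(-2*s^2 - 29*s + 85) - 2*s^2 - 13*s + 45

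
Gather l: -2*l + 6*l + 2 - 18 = 4*l - 16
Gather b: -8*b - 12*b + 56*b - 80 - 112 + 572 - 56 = 36*b + 324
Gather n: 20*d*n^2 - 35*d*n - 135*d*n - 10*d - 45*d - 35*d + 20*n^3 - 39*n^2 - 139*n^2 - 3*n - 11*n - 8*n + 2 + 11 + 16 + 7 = -90*d + 20*n^3 + n^2*(20*d - 178) + n*(-170*d - 22) + 36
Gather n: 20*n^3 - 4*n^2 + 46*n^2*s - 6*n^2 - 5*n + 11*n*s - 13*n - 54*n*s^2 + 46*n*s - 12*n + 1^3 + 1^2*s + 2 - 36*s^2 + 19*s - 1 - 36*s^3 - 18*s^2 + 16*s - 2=20*n^3 + n^2*(46*s - 10) + n*(-54*s^2 + 57*s - 30) - 36*s^3 - 54*s^2 + 36*s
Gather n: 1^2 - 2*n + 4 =5 - 2*n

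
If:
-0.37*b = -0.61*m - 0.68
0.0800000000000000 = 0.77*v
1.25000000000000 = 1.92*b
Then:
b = 0.65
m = -0.72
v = 0.10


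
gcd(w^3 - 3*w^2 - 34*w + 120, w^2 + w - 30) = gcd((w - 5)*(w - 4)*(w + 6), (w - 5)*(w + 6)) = w^2 + w - 30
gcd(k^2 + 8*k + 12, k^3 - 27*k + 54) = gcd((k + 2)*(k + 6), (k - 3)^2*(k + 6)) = k + 6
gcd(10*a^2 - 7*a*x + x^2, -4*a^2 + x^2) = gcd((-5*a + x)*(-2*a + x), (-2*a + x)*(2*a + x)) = -2*a + x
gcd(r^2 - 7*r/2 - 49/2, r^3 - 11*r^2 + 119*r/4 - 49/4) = r - 7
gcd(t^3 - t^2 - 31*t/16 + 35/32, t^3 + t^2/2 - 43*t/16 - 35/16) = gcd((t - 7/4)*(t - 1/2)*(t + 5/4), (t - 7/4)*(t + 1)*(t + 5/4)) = t^2 - t/2 - 35/16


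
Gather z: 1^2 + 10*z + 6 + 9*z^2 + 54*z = 9*z^2 + 64*z + 7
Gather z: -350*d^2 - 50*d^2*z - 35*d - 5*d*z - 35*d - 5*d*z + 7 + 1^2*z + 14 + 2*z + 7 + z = -350*d^2 - 70*d + z*(-50*d^2 - 10*d + 4) + 28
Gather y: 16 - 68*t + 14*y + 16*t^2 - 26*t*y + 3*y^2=16*t^2 - 68*t + 3*y^2 + y*(14 - 26*t) + 16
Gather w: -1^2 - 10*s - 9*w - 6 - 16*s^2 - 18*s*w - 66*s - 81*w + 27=-16*s^2 - 76*s + w*(-18*s - 90) + 20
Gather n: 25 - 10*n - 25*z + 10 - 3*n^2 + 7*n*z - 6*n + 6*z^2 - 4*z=-3*n^2 + n*(7*z - 16) + 6*z^2 - 29*z + 35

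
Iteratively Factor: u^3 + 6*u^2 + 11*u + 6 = (u + 1)*(u^2 + 5*u + 6) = (u + 1)*(u + 2)*(u + 3)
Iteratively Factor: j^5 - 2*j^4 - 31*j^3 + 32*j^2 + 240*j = (j + 4)*(j^4 - 6*j^3 - 7*j^2 + 60*j) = (j - 5)*(j + 4)*(j^3 - j^2 - 12*j) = (j - 5)*(j - 4)*(j + 4)*(j^2 + 3*j) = j*(j - 5)*(j - 4)*(j + 4)*(j + 3)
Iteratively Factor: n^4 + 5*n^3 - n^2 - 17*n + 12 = (n - 1)*(n^3 + 6*n^2 + 5*n - 12) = (n - 1)*(n + 4)*(n^2 + 2*n - 3) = (n - 1)^2*(n + 4)*(n + 3)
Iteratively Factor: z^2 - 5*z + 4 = (z - 4)*(z - 1)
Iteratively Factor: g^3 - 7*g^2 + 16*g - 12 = (g - 2)*(g^2 - 5*g + 6) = (g - 3)*(g - 2)*(g - 2)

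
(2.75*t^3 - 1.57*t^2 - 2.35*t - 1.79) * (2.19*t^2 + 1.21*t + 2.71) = 6.0225*t^5 - 0.1108*t^4 + 0.4063*t^3 - 11.0183*t^2 - 8.5344*t - 4.8509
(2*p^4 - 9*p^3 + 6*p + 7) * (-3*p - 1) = -6*p^5 + 25*p^4 + 9*p^3 - 18*p^2 - 27*p - 7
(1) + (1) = 2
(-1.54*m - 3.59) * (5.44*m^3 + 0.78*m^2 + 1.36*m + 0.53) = -8.3776*m^4 - 20.7308*m^3 - 4.8946*m^2 - 5.6986*m - 1.9027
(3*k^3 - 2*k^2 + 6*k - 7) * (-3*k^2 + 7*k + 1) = -9*k^5 + 27*k^4 - 29*k^3 + 61*k^2 - 43*k - 7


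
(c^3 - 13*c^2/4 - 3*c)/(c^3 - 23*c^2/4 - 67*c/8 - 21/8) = 2*c*(c - 4)/(2*c^2 - 13*c - 7)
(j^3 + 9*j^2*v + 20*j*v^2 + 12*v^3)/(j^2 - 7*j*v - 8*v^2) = (-j^2 - 8*j*v - 12*v^2)/(-j + 8*v)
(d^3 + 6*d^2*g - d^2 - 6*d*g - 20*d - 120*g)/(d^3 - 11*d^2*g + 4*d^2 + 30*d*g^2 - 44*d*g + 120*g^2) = (d^2 + 6*d*g - 5*d - 30*g)/(d^2 - 11*d*g + 30*g^2)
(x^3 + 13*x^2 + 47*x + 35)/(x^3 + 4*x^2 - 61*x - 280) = (x + 1)/(x - 8)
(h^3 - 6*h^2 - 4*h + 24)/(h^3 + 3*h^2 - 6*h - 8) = (h^2 - 4*h - 12)/(h^2 + 5*h + 4)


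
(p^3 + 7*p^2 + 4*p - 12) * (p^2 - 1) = p^5 + 7*p^4 + 3*p^3 - 19*p^2 - 4*p + 12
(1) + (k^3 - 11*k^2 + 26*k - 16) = k^3 - 11*k^2 + 26*k - 15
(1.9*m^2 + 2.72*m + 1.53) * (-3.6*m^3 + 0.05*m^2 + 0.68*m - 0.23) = -6.84*m^5 - 9.697*m^4 - 4.08*m^3 + 1.4891*m^2 + 0.4148*m - 0.3519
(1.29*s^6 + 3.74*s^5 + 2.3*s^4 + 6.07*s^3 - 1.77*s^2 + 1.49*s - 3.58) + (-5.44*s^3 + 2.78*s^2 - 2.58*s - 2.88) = 1.29*s^6 + 3.74*s^5 + 2.3*s^4 + 0.63*s^3 + 1.01*s^2 - 1.09*s - 6.46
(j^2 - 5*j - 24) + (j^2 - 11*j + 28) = 2*j^2 - 16*j + 4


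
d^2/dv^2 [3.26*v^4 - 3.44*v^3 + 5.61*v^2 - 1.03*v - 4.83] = 39.12*v^2 - 20.64*v + 11.22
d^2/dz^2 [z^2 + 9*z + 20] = 2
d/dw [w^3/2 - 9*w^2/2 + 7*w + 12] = 3*w^2/2 - 9*w + 7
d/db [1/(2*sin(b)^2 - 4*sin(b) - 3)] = 4*(1 - sin(b))*cos(b)/(4*sin(b) + cos(2*b) + 2)^2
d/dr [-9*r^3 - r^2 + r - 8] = -27*r^2 - 2*r + 1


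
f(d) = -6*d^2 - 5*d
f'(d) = -12*d - 5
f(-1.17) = -2.36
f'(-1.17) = 9.04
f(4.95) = -171.76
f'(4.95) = -64.40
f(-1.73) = -9.31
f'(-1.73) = 15.76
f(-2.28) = -19.79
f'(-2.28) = 22.36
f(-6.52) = -222.46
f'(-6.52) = 73.24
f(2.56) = -52.12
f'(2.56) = -35.72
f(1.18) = -14.25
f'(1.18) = -19.16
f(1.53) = -21.70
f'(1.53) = -23.36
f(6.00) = -246.00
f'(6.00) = -77.00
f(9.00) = -531.00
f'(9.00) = -113.00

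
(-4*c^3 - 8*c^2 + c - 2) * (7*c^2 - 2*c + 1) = -28*c^5 - 48*c^4 + 19*c^3 - 24*c^2 + 5*c - 2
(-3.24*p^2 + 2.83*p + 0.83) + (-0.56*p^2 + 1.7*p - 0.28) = -3.8*p^2 + 4.53*p + 0.55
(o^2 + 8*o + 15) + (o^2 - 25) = 2*o^2 + 8*o - 10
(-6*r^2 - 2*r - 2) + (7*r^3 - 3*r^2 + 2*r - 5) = 7*r^3 - 9*r^2 - 7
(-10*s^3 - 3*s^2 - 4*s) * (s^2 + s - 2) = -10*s^5 - 13*s^4 + 13*s^3 + 2*s^2 + 8*s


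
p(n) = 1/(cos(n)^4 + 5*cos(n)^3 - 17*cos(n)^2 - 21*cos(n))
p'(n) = (4*sin(n)*cos(n)^3 + 15*sin(n)*cos(n)^2 - 34*sin(n)*cos(n) - 21*sin(n))/(cos(n)^4 + 5*cos(n)^3 - 17*cos(n)^2 - 21*cos(n))^2 = (4*cos(n)^3 + 15*cos(n)^2 - 34*cos(n) - 21)*sin(n)/((cos(n)^3 + 5*cos(n)^2 - 17*cos(n) - 21)^2*cos(n)^2)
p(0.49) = -0.04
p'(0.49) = -0.02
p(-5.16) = -0.08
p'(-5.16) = -0.21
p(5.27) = -0.07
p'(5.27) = 0.13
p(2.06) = 0.18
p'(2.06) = -0.06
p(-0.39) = -0.03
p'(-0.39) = 0.02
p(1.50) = -0.64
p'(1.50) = -9.46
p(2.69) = 0.47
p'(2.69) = 1.78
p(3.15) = 1179.02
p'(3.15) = -280460.64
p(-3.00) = 4.21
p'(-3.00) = -58.71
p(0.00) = -0.03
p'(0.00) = 0.00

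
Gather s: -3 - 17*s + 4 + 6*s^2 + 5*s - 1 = 6*s^2 - 12*s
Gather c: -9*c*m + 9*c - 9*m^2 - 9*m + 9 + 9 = c*(9 - 9*m) - 9*m^2 - 9*m + 18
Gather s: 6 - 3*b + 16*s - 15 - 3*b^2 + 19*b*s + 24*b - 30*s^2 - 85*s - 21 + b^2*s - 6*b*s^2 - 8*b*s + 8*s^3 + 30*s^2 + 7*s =-3*b^2 - 6*b*s^2 + 21*b + 8*s^3 + s*(b^2 + 11*b - 62) - 30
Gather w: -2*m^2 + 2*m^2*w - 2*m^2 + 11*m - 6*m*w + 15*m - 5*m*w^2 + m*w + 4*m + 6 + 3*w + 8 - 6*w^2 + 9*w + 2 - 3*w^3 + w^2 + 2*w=-4*m^2 + 30*m - 3*w^3 + w^2*(-5*m - 5) + w*(2*m^2 - 5*m + 14) + 16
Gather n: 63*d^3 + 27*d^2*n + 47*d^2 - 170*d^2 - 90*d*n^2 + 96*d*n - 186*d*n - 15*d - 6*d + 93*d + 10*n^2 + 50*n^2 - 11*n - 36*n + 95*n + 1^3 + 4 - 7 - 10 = 63*d^3 - 123*d^2 + 72*d + n^2*(60 - 90*d) + n*(27*d^2 - 90*d + 48) - 12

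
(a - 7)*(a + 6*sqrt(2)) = a^2 - 7*a + 6*sqrt(2)*a - 42*sqrt(2)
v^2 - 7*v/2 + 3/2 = (v - 3)*(v - 1/2)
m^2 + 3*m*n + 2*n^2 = (m + n)*(m + 2*n)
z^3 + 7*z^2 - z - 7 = (z - 1)*(z + 1)*(z + 7)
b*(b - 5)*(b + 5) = b^3 - 25*b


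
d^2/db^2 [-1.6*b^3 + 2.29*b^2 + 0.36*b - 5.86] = 4.58 - 9.6*b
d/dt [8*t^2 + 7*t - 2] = 16*t + 7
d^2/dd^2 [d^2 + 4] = 2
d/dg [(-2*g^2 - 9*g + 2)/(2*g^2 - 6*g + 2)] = (15*g^2 - 8*g - 3)/(2*(g^4 - 6*g^3 + 11*g^2 - 6*g + 1))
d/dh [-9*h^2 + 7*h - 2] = 7 - 18*h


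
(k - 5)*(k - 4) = k^2 - 9*k + 20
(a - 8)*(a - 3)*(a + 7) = a^3 - 4*a^2 - 53*a + 168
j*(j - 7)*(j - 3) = j^3 - 10*j^2 + 21*j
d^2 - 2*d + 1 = (d - 1)^2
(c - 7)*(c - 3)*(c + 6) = c^3 - 4*c^2 - 39*c + 126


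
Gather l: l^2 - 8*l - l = l^2 - 9*l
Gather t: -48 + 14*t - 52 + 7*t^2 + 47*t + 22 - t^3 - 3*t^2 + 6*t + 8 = -t^3 + 4*t^2 + 67*t - 70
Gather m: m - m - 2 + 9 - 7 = 0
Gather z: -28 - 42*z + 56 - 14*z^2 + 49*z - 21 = -14*z^2 + 7*z + 7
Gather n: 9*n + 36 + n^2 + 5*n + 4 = n^2 + 14*n + 40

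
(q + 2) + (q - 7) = 2*q - 5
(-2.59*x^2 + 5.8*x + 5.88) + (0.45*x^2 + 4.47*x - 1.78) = -2.14*x^2 + 10.27*x + 4.1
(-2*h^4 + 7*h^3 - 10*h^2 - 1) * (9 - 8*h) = 16*h^5 - 74*h^4 + 143*h^3 - 90*h^2 + 8*h - 9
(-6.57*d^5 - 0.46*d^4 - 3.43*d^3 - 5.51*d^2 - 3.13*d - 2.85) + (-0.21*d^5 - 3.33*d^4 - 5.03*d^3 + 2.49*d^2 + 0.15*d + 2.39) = -6.78*d^5 - 3.79*d^4 - 8.46*d^3 - 3.02*d^2 - 2.98*d - 0.46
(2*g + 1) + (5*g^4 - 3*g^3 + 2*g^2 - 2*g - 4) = 5*g^4 - 3*g^3 + 2*g^2 - 3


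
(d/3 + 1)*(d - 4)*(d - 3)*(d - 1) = d^4/3 - 5*d^3/3 - 5*d^2/3 + 15*d - 12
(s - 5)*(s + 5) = s^2 - 25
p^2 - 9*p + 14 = (p - 7)*(p - 2)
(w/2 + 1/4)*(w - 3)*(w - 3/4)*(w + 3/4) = w^4/2 - 5*w^3/4 - 33*w^2/32 + 45*w/64 + 27/64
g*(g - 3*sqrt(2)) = g^2 - 3*sqrt(2)*g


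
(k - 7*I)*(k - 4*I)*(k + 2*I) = k^3 - 9*I*k^2 - 6*k - 56*I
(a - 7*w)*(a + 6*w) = a^2 - a*w - 42*w^2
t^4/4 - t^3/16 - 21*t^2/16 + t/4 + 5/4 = (t/4 + 1/2)*(t - 2)*(t - 5/4)*(t + 1)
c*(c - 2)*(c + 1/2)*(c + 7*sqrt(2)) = c^4 - 3*c^3/2 + 7*sqrt(2)*c^3 - 21*sqrt(2)*c^2/2 - c^2 - 7*sqrt(2)*c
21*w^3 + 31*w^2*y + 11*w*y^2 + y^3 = (w + y)*(3*w + y)*(7*w + y)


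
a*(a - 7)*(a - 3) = a^3 - 10*a^2 + 21*a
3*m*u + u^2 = u*(3*m + u)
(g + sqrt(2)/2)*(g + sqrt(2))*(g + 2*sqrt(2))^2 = g^4 + 11*sqrt(2)*g^3/2 + 21*g^2 + 16*sqrt(2)*g + 8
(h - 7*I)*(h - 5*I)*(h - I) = h^3 - 13*I*h^2 - 47*h + 35*I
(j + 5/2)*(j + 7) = j^2 + 19*j/2 + 35/2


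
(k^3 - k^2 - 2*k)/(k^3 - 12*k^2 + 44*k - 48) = k*(k + 1)/(k^2 - 10*k + 24)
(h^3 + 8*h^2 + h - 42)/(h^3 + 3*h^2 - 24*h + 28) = (h + 3)/(h - 2)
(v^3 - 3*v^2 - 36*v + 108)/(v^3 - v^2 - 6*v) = (v^2 - 36)/(v*(v + 2))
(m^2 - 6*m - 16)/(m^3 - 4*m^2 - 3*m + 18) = (m - 8)/(m^2 - 6*m + 9)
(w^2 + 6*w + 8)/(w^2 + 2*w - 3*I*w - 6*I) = (w + 4)/(w - 3*I)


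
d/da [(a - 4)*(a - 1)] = 2*a - 5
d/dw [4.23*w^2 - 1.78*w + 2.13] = 8.46*w - 1.78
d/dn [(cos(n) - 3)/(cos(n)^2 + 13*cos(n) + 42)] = (cos(n)^2 - 6*cos(n) - 81)*sin(n)/(cos(n)^2 + 13*cos(n) + 42)^2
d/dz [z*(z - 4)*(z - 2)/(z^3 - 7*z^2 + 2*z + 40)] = (-z^2 - 20*z + 20)/(z^4 - 6*z^3 - 11*z^2 + 60*z + 100)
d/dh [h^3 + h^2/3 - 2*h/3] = 3*h^2 + 2*h/3 - 2/3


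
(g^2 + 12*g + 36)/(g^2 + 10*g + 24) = (g + 6)/(g + 4)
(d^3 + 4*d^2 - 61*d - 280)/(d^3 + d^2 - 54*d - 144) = (d^2 + 12*d + 35)/(d^2 + 9*d + 18)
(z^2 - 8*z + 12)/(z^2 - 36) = (z - 2)/(z + 6)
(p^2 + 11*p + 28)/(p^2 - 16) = (p + 7)/(p - 4)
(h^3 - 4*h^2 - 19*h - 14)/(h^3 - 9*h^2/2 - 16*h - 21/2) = 2*(h + 2)/(2*h + 3)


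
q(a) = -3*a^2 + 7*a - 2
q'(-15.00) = 97.00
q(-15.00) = -782.00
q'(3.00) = -11.00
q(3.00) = -8.00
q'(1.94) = -4.64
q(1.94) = 0.29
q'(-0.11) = 7.66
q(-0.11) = -2.81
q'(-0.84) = 12.04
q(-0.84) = -10.00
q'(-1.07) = 13.42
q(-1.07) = -12.92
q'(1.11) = 0.34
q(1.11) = 2.07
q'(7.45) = -37.70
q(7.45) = -116.36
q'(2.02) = -5.12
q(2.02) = -0.10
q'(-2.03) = 19.18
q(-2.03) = -28.57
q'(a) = 7 - 6*a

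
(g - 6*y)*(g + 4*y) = g^2 - 2*g*y - 24*y^2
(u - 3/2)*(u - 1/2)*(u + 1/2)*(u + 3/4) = u^4 - 3*u^3/4 - 11*u^2/8 + 3*u/16 + 9/32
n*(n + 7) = n^2 + 7*n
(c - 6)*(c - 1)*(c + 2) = c^3 - 5*c^2 - 8*c + 12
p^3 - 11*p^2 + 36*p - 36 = (p - 6)*(p - 3)*(p - 2)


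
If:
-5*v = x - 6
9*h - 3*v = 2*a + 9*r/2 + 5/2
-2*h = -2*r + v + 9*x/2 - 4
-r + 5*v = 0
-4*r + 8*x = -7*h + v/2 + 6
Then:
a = -6383/796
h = 137/199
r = 770/199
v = 154/199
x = 424/199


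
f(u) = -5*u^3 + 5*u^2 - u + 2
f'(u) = -15*u^2 + 10*u - 1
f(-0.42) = 3.67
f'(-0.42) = -7.85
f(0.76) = 1.93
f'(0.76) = -2.06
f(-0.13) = 2.23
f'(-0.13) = -2.55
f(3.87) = -216.79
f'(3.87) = -186.95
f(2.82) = -73.19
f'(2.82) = -92.09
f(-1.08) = 15.21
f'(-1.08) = -29.30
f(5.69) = -762.91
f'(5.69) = -429.74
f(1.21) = -0.75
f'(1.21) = -10.86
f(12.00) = -7930.00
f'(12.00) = -2041.00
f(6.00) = -904.00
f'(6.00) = -481.00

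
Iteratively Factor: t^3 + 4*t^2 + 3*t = (t + 1)*(t^2 + 3*t) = (t + 1)*(t + 3)*(t)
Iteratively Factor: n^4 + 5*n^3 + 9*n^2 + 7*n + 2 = (n + 1)*(n^3 + 4*n^2 + 5*n + 2) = (n + 1)^2*(n^2 + 3*n + 2) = (n + 1)^3*(n + 2)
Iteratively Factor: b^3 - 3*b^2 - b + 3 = (b - 1)*(b^2 - 2*b - 3) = (b - 1)*(b + 1)*(b - 3)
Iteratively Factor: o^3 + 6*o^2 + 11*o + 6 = (o + 2)*(o^2 + 4*o + 3) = (o + 1)*(o + 2)*(o + 3)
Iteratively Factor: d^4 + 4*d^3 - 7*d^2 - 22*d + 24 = (d - 2)*(d^3 + 6*d^2 + 5*d - 12) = (d - 2)*(d + 4)*(d^2 + 2*d - 3) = (d - 2)*(d + 3)*(d + 4)*(d - 1)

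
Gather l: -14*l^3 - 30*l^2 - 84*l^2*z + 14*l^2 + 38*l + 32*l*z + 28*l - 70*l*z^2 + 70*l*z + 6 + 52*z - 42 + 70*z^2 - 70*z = -14*l^3 + l^2*(-84*z - 16) + l*(-70*z^2 + 102*z + 66) + 70*z^2 - 18*z - 36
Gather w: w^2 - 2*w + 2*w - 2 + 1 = w^2 - 1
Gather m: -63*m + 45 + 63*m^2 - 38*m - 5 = 63*m^2 - 101*m + 40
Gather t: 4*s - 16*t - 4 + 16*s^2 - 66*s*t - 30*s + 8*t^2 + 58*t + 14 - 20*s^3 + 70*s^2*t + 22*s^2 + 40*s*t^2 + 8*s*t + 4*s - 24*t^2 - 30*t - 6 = -20*s^3 + 38*s^2 - 22*s + t^2*(40*s - 16) + t*(70*s^2 - 58*s + 12) + 4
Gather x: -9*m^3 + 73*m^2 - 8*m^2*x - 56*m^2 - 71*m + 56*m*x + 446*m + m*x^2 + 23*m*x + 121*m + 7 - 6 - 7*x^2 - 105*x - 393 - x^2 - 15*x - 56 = -9*m^3 + 17*m^2 + 496*m + x^2*(m - 8) + x*(-8*m^2 + 79*m - 120) - 448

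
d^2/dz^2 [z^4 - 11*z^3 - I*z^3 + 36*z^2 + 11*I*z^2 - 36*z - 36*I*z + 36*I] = 12*z^2 + 6*z*(-11 - I) + 72 + 22*I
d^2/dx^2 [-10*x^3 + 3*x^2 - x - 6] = 6 - 60*x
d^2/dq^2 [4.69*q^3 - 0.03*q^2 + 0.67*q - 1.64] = 28.14*q - 0.06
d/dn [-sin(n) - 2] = -cos(n)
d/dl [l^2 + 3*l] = 2*l + 3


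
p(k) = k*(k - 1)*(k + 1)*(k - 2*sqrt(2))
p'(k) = k*(k - 1)*(k + 1) + k*(k - 1)*(k - 2*sqrt(2)) + k*(k + 1)*(k - 2*sqrt(2)) + (k - 1)*(k + 1)*(k - 2*sqrt(2)) = 4*k^3 - 6*sqrt(2)*k^2 - 2*k + 2*sqrt(2)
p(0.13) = 0.34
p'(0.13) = 2.43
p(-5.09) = 1003.92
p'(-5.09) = -734.32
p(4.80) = 208.58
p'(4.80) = 240.10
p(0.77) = 0.65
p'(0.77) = -1.92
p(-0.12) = -0.35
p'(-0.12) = 2.94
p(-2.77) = 103.48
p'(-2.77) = -141.75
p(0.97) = 0.11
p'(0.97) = -3.44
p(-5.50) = 1339.84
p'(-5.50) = -908.35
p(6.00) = 666.03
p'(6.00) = 549.36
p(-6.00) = 1853.97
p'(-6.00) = -1154.64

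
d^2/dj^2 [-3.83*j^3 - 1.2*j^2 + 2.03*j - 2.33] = -22.98*j - 2.4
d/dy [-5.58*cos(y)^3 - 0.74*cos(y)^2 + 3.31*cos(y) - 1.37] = (16.74*cos(y)^2 + 1.48*cos(y) - 3.31)*sin(y)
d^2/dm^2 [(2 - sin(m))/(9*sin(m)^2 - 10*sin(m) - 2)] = (-81*sin(m)^5 + 558*sin(m)^4 - 486*sin(m)^3 - 608*sin(m)^2 + 1144*sin(m) - 512)/(-9*sin(m)^2 + 10*sin(m) + 2)^3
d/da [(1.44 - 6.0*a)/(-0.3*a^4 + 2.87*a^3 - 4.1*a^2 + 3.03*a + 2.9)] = (-5.4*a^4 + 36.168*a^3 - 36.9984*a^2 + 11.808*a - 21.7632)/(0.09*a^8 - 1.722*a^7 + 10.6969*a^6 - 25.352*a^5 + 32.4622*a^4 - 8.2*a^3 - 14.5991*a^2 + 17.574*a + 8.41)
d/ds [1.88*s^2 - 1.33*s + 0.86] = 3.76*s - 1.33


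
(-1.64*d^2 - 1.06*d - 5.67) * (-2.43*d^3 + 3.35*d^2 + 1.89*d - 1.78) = 3.9852*d^5 - 2.9182*d^4 + 7.1275*d^3 - 18.0787*d^2 - 8.8295*d + 10.0926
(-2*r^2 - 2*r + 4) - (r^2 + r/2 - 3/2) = -3*r^2 - 5*r/2 + 11/2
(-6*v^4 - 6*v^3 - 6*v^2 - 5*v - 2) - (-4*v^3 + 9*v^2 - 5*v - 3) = -6*v^4 - 2*v^3 - 15*v^2 + 1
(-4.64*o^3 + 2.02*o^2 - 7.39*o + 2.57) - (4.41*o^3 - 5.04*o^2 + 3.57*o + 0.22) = -9.05*o^3 + 7.06*o^2 - 10.96*o + 2.35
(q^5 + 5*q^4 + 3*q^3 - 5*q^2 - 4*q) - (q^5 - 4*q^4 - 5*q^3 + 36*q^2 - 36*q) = 9*q^4 + 8*q^3 - 41*q^2 + 32*q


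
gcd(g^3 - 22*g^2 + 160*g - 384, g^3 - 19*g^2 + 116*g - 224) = g - 8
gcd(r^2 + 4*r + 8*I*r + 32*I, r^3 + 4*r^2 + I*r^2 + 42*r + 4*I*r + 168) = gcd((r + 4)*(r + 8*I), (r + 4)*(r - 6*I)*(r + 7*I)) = r + 4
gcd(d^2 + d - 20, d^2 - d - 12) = d - 4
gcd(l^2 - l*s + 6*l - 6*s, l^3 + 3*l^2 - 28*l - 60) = l + 6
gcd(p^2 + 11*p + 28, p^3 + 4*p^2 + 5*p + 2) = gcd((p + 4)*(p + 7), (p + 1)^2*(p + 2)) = 1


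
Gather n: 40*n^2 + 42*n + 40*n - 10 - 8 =40*n^2 + 82*n - 18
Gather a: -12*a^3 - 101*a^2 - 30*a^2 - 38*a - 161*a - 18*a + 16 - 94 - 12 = -12*a^3 - 131*a^2 - 217*a - 90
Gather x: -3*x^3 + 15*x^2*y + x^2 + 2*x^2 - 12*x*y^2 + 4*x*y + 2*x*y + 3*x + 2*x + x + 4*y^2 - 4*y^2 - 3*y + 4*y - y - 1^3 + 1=-3*x^3 + x^2*(15*y + 3) + x*(-12*y^2 + 6*y + 6)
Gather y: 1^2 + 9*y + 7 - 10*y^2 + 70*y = -10*y^2 + 79*y + 8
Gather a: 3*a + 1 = 3*a + 1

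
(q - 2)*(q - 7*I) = q^2 - 2*q - 7*I*q + 14*I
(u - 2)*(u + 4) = u^2 + 2*u - 8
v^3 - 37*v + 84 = (v - 4)*(v - 3)*(v + 7)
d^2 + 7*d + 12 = (d + 3)*(d + 4)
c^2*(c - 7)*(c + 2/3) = c^4 - 19*c^3/3 - 14*c^2/3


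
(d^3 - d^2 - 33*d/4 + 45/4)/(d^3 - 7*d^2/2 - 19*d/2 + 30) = (d - 3/2)/(d - 4)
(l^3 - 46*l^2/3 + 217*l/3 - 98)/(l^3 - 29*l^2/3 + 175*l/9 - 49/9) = 3*(l - 6)/(3*l - 1)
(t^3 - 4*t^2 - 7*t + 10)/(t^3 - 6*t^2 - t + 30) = (t - 1)/(t - 3)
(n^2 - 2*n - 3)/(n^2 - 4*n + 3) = (n + 1)/(n - 1)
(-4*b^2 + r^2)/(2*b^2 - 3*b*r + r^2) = (2*b + r)/(-b + r)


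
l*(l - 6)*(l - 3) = l^3 - 9*l^2 + 18*l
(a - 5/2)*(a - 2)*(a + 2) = a^3 - 5*a^2/2 - 4*a + 10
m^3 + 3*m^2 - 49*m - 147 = (m - 7)*(m + 3)*(m + 7)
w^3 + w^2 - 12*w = w*(w - 3)*(w + 4)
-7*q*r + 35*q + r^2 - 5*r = (-7*q + r)*(r - 5)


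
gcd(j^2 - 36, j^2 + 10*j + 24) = j + 6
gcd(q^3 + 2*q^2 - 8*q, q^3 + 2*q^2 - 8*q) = q^3 + 2*q^2 - 8*q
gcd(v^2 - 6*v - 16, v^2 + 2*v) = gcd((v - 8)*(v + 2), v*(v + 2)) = v + 2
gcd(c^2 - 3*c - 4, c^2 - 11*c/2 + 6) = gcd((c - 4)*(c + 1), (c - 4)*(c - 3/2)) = c - 4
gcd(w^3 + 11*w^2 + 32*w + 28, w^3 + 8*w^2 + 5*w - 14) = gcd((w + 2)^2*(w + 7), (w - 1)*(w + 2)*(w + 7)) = w^2 + 9*w + 14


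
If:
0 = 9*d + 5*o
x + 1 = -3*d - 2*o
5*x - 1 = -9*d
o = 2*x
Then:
No Solution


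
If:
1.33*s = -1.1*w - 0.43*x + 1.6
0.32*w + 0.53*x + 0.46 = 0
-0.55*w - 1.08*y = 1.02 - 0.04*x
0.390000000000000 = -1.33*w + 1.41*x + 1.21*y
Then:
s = 2.11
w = -0.99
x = -0.27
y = -0.45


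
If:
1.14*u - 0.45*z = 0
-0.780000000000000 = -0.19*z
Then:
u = 1.62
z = 4.11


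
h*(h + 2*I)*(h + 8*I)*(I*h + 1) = I*h^4 - 9*h^3 - 6*I*h^2 - 16*h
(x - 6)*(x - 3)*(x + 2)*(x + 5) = x^4 - 2*x^3 - 35*x^2 + 36*x + 180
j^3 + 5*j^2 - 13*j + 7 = (j - 1)^2*(j + 7)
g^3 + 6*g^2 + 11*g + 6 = (g + 1)*(g + 2)*(g + 3)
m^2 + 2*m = m*(m + 2)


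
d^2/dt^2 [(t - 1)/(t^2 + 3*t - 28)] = 2*((t - 1)*(2*t + 3)^2 - (3*t + 2)*(t^2 + 3*t - 28))/(t^2 + 3*t - 28)^3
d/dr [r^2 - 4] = 2*r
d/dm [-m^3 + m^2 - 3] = m*(2 - 3*m)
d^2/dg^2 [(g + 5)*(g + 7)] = 2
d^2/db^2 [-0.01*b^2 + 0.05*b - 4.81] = -0.0200000000000000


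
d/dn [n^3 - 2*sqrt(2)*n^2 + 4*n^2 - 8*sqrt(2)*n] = 3*n^2 - 4*sqrt(2)*n + 8*n - 8*sqrt(2)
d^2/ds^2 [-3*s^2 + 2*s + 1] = -6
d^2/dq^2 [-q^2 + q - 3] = -2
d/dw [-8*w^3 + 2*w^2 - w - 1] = -24*w^2 + 4*w - 1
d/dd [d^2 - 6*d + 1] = 2*d - 6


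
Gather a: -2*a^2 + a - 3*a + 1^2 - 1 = -2*a^2 - 2*a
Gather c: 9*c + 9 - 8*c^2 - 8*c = -8*c^2 + c + 9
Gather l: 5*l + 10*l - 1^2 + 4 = 15*l + 3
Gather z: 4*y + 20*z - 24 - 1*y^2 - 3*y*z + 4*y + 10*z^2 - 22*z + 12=-y^2 + 8*y + 10*z^2 + z*(-3*y - 2) - 12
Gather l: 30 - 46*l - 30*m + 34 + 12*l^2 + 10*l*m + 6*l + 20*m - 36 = 12*l^2 + l*(10*m - 40) - 10*m + 28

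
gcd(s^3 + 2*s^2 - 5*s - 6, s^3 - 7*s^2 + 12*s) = 1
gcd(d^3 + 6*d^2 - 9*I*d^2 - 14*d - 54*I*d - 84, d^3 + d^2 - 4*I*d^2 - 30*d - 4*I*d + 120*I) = d + 6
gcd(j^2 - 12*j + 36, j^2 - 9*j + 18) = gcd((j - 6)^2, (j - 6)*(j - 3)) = j - 6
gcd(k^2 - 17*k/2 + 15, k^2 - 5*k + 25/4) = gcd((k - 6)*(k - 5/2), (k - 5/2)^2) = k - 5/2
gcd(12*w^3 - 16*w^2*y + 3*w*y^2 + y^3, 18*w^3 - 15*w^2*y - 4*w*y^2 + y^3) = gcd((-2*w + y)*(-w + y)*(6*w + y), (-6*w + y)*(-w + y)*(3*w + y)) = -w + y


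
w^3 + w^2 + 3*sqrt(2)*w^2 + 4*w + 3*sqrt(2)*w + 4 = (w + 1)*(w + sqrt(2))*(w + 2*sqrt(2))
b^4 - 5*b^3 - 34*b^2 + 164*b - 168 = (b - 7)*(b - 2)^2*(b + 6)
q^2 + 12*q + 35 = (q + 5)*(q + 7)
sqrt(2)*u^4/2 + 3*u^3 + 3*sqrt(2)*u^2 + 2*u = u*(u + sqrt(2))^2*(sqrt(2)*u/2 + 1)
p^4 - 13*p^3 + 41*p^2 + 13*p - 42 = (p - 7)*(p - 6)*(p - 1)*(p + 1)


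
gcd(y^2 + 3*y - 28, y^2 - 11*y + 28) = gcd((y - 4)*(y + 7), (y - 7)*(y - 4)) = y - 4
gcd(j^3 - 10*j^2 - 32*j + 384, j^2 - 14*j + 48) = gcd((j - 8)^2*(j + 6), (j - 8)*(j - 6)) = j - 8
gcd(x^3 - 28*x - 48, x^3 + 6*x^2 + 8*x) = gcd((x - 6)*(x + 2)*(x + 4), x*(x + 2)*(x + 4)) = x^2 + 6*x + 8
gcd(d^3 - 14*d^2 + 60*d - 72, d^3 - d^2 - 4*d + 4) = d - 2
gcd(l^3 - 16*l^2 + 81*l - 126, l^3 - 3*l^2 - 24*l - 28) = l - 7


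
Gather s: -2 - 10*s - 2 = -10*s - 4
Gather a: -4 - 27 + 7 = -24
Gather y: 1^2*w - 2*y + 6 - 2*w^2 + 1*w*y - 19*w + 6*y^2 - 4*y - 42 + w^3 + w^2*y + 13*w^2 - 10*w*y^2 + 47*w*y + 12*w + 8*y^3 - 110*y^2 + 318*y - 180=w^3 + 11*w^2 - 6*w + 8*y^3 + y^2*(-10*w - 104) + y*(w^2 + 48*w + 312) - 216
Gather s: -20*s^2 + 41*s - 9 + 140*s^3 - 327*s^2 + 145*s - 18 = 140*s^3 - 347*s^2 + 186*s - 27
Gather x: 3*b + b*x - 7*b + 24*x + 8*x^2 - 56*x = -4*b + 8*x^2 + x*(b - 32)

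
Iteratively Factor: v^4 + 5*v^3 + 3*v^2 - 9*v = (v - 1)*(v^3 + 6*v^2 + 9*v) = (v - 1)*(v + 3)*(v^2 + 3*v) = (v - 1)*(v + 3)^2*(v)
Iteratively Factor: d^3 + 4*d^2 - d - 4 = (d + 4)*(d^2 - 1) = (d - 1)*(d + 4)*(d + 1)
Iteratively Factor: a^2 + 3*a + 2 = (a + 1)*(a + 2)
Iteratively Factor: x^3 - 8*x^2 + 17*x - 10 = (x - 5)*(x^2 - 3*x + 2) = (x - 5)*(x - 2)*(x - 1)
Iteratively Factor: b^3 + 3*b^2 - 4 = (b + 2)*(b^2 + b - 2) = (b - 1)*(b + 2)*(b + 2)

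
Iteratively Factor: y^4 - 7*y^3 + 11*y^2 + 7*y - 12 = (y + 1)*(y^3 - 8*y^2 + 19*y - 12) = (y - 3)*(y + 1)*(y^2 - 5*y + 4) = (y - 4)*(y - 3)*(y + 1)*(y - 1)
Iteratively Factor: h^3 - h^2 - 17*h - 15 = (h + 3)*(h^2 - 4*h - 5) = (h - 5)*(h + 3)*(h + 1)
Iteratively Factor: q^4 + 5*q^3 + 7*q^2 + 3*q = (q)*(q^3 + 5*q^2 + 7*q + 3) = q*(q + 1)*(q^2 + 4*q + 3) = q*(q + 1)^2*(q + 3)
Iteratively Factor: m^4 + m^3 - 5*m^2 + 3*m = (m - 1)*(m^3 + 2*m^2 - 3*m) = m*(m - 1)*(m^2 + 2*m - 3) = m*(m - 1)^2*(m + 3)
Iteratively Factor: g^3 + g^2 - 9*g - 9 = (g - 3)*(g^2 + 4*g + 3) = (g - 3)*(g + 1)*(g + 3)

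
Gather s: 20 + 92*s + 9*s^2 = 9*s^2 + 92*s + 20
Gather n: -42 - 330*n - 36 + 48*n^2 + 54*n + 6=48*n^2 - 276*n - 72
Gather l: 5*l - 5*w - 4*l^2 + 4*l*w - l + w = -4*l^2 + l*(4*w + 4) - 4*w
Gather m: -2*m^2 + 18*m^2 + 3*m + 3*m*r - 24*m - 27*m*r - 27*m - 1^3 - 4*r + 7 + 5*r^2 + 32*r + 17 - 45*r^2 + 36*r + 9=16*m^2 + m*(-24*r - 48) - 40*r^2 + 64*r + 32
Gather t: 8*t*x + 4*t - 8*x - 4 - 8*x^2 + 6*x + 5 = t*(8*x + 4) - 8*x^2 - 2*x + 1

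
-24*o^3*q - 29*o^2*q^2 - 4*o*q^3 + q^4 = q*(-8*o + q)*(o + q)*(3*o + q)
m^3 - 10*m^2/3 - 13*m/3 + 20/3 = (m - 4)*(m - 1)*(m + 5/3)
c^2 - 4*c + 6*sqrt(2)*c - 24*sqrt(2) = (c - 4)*(c + 6*sqrt(2))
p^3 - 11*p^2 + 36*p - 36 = (p - 6)*(p - 3)*(p - 2)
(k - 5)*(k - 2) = k^2 - 7*k + 10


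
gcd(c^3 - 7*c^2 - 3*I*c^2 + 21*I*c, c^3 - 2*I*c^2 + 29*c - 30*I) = 1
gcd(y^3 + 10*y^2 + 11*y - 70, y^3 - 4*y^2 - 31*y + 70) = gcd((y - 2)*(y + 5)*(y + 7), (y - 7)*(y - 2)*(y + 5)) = y^2 + 3*y - 10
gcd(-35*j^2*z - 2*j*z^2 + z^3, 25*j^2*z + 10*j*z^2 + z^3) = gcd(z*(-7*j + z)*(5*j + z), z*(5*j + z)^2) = 5*j*z + z^2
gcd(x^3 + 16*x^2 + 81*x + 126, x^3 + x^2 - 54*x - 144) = x^2 + 9*x + 18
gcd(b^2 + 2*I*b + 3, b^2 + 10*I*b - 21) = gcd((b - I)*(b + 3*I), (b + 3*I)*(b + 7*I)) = b + 3*I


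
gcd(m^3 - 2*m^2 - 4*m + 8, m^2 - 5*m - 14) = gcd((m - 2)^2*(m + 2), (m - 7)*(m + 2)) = m + 2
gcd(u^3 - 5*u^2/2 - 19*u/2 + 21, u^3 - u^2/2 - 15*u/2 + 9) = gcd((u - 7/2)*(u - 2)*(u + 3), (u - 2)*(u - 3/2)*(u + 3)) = u^2 + u - 6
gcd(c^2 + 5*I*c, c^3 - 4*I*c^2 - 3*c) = c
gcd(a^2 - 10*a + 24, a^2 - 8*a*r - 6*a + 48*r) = a - 6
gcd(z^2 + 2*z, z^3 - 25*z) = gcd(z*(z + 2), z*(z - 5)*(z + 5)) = z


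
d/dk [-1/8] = 0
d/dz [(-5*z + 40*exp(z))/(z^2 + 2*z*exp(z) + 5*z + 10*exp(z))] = 5*((z - 8*exp(z))*(2*z*exp(z) + 2*z + 12*exp(z) + 5) + (8*exp(z) - 1)*(z^2 + 2*z*exp(z) + 5*z + 10*exp(z)))/(z^2 + 2*z*exp(z) + 5*z + 10*exp(z))^2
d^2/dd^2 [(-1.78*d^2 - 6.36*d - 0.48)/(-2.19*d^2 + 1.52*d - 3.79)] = (1.4210854715202e-14*d^4 + 72.85692*d^3 - 74.8323*d^2 - 326.31876*d + 118.66346)/(10.503459*d^6 - 21.870216*d^5 + 69.710985*d^4 - 79.20872*d^3 + 120.641385*d^2 - 65.500296*d + 54.439939)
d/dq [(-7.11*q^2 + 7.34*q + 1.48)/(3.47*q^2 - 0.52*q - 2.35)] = (-21.7726*q^2 + 23.1458*q - 16.4794)/(12.0409*q^4 - 3.6088*q^3 - 16.0386*q^2 + 2.444*q + 5.5225)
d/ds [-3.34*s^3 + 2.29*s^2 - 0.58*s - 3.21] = -10.02*s^2 + 4.58*s - 0.58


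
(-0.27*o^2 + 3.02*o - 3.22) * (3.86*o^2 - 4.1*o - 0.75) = -1.0422*o^4 + 12.7642*o^3 - 24.6087*o^2 + 10.937*o + 2.415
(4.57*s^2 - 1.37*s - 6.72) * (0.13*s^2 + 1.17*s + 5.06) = 0.5941*s^4 + 5.1688*s^3 + 20.6477*s^2 - 14.7946*s - 34.0032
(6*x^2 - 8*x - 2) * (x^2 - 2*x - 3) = 6*x^4 - 20*x^3 - 4*x^2 + 28*x + 6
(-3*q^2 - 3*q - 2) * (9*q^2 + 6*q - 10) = -27*q^4 - 45*q^3 - 6*q^2 + 18*q + 20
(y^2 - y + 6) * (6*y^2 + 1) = 6*y^4 - 6*y^3 + 37*y^2 - y + 6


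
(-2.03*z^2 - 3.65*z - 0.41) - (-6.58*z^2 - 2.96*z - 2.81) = 4.55*z^2 - 0.69*z + 2.4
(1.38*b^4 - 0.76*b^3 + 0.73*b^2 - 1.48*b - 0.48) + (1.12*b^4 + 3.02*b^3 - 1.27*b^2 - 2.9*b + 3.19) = 2.5*b^4 + 2.26*b^3 - 0.54*b^2 - 4.38*b + 2.71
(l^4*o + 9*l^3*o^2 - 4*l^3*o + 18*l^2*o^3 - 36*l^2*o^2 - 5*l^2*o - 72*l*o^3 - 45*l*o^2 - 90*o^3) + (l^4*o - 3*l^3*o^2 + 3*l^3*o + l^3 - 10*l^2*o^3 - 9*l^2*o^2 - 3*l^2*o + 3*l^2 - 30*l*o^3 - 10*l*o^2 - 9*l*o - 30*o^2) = 2*l^4*o + 6*l^3*o^2 - l^3*o + l^3 + 8*l^2*o^3 - 45*l^2*o^2 - 8*l^2*o + 3*l^2 - 102*l*o^3 - 55*l*o^2 - 9*l*o - 90*o^3 - 30*o^2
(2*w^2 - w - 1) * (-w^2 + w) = -2*w^4 + 3*w^3 - w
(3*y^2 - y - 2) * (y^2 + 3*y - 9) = 3*y^4 + 8*y^3 - 32*y^2 + 3*y + 18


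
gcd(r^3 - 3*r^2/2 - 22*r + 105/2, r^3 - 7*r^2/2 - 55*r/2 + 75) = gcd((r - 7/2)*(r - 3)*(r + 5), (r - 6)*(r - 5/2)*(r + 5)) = r + 5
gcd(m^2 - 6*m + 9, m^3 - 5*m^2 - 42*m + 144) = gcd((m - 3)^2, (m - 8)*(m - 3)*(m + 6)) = m - 3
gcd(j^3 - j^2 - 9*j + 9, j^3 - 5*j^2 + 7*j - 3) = j^2 - 4*j + 3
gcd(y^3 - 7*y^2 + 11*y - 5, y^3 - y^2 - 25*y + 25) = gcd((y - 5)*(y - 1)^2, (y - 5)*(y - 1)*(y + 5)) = y^2 - 6*y + 5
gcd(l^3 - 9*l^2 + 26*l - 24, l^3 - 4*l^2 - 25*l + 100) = l - 4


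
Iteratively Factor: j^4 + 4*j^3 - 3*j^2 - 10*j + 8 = (j - 1)*(j^3 + 5*j^2 + 2*j - 8) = (j - 1)*(j + 2)*(j^2 + 3*j - 4) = (j - 1)*(j + 2)*(j + 4)*(j - 1)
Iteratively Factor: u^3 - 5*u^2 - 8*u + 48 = (u - 4)*(u^2 - u - 12) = (u - 4)*(u + 3)*(u - 4)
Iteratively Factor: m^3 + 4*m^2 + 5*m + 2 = (m + 1)*(m^2 + 3*m + 2) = (m + 1)^2*(m + 2)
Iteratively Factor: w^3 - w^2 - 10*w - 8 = (w + 1)*(w^2 - 2*w - 8) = (w + 1)*(w + 2)*(w - 4)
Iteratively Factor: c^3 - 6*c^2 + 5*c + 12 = (c - 3)*(c^2 - 3*c - 4) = (c - 3)*(c + 1)*(c - 4)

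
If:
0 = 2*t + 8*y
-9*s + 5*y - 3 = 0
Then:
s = 5*y/9 - 1/3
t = -4*y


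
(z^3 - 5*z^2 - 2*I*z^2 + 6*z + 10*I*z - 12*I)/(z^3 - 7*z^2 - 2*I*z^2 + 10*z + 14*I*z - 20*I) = (z - 3)/(z - 5)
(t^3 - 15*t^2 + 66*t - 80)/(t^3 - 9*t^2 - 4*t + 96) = (t^2 - 7*t + 10)/(t^2 - t - 12)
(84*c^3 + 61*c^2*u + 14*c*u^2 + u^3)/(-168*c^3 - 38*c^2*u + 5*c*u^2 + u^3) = (3*c + u)/(-6*c + u)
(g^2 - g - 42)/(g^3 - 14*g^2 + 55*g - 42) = (g + 6)/(g^2 - 7*g + 6)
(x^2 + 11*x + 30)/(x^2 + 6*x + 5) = (x + 6)/(x + 1)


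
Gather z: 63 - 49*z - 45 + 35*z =18 - 14*z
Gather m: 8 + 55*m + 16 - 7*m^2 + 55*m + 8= -7*m^2 + 110*m + 32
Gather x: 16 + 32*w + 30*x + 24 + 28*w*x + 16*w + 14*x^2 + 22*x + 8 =48*w + 14*x^2 + x*(28*w + 52) + 48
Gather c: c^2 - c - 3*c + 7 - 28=c^2 - 4*c - 21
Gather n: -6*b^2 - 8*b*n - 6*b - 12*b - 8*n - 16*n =-6*b^2 - 18*b + n*(-8*b - 24)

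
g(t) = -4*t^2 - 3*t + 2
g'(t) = -8*t - 3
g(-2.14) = -9.90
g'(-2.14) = 14.12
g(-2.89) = -22.74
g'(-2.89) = 20.12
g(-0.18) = 2.41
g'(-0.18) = -1.56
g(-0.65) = 2.26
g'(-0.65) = 2.20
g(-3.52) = -37.00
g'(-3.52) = 25.16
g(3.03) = -43.81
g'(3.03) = -27.24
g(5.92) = -155.95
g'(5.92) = -50.36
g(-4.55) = -67.16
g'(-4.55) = 33.40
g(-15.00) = -853.00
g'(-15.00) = 117.00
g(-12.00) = -538.00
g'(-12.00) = 93.00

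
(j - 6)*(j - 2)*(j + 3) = j^3 - 5*j^2 - 12*j + 36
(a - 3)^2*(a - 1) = a^3 - 7*a^2 + 15*a - 9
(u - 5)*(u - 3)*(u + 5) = u^3 - 3*u^2 - 25*u + 75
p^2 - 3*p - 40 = (p - 8)*(p + 5)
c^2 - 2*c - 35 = (c - 7)*(c + 5)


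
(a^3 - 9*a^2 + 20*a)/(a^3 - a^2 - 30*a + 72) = a*(a - 5)/(a^2 + 3*a - 18)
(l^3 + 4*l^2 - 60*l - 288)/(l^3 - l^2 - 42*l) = (l^2 - 2*l - 48)/(l*(l - 7))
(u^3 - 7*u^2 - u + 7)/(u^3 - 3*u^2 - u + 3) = (u - 7)/(u - 3)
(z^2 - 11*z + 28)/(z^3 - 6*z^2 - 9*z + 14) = (z - 4)/(z^2 + z - 2)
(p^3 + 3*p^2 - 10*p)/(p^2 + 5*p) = p - 2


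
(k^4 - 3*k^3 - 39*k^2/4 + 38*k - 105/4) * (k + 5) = k^5 + 2*k^4 - 99*k^3/4 - 43*k^2/4 + 655*k/4 - 525/4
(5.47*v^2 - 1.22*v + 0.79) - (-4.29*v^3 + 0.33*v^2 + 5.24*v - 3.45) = 4.29*v^3 + 5.14*v^2 - 6.46*v + 4.24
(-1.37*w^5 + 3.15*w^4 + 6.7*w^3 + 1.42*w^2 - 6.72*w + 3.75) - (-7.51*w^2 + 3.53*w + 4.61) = -1.37*w^5 + 3.15*w^4 + 6.7*w^3 + 8.93*w^2 - 10.25*w - 0.86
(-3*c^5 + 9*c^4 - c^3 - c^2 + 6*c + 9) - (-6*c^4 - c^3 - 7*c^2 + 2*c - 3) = -3*c^5 + 15*c^4 + 6*c^2 + 4*c + 12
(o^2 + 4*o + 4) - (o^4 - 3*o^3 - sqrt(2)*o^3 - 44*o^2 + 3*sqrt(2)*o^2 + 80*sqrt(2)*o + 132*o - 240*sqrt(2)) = -o^4 + sqrt(2)*o^3 + 3*o^3 - 3*sqrt(2)*o^2 + 45*o^2 - 128*o - 80*sqrt(2)*o + 4 + 240*sqrt(2)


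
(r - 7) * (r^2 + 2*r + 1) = r^3 - 5*r^2 - 13*r - 7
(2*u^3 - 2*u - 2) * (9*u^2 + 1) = 18*u^5 - 16*u^3 - 18*u^2 - 2*u - 2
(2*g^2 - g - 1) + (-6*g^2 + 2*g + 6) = -4*g^2 + g + 5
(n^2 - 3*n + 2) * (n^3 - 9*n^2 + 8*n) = n^5 - 12*n^4 + 37*n^3 - 42*n^2 + 16*n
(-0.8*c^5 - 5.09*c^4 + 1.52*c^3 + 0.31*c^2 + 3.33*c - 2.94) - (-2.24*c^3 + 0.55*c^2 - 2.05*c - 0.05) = -0.8*c^5 - 5.09*c^4 + 3.76*c^3 - 0.24*c^2 + 5.38*c - 2.89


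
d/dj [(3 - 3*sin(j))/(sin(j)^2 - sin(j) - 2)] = 3*(sin(j)^2 - 2*sin(j) + 3)*cos(j)/(sin(j) + cos(j)^2 + 1)^2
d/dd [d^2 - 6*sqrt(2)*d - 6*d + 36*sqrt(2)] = 2*d - 6*sqrt(2) - 6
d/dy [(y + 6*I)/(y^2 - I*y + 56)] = (y^2 - I*y - (y + 6*I)*(2*y - I) + 56)/(y^2 - I*y + 56)^2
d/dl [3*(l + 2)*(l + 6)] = 6*l + 24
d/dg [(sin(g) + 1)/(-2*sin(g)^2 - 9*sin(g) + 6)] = (4*sin(g) - cos(2*g) + 16)*cos(g)/(9*sin(g) - cos(2*g) - 5)^2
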